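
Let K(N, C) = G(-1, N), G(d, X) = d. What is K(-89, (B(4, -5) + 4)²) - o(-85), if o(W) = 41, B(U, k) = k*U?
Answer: -42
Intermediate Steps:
B(U, k) = U*k
K(N, C) = -1
K(-89, (B(4, -5) + 4)²) - o(-85) = -1 - 1*41 = -1 - 41 = -42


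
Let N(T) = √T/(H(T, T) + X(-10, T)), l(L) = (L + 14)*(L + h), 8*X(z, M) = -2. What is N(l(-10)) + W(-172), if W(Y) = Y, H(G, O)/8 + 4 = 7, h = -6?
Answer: -172 + 32*I/95 ≈ -172.0 + 0.33684*I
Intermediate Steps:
X(z, M) = -¼ (X(z, M) = (⅛)*(-2) = -¼)
H(G, O) = 24 (H(G, O) = -32 + 8*7 = -32 + 56 = 24)
l(L) = (-6 + L)*(14 + L) (l(L) = (L + 14)*(L - 6) = (14 + L)*(-6 + L) = (-6 + L)*(14 + L))
N(T) = 4*√T/95 (N(T) = √T/(24 - ¼) = √T/(95/4) = 4*√T/95)
N(l(-10)) + W(-172) = 4*√(-84 + (-10)² + 8*(-10))/95 - 172 = 4*√(-84 + 100 - 80)/95 - 172 = 4*√(-64)/95 - 172 = 4*(8*I)/95 - 172 = 32*I/95 - 172 = -172 + 32*I/95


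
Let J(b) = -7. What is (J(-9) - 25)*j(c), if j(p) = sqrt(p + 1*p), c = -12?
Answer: -64*I*sqrt(6) ≈ -156.77*I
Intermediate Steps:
j(p) = sqrt(2)*sqrt(p) (j(p) = sqrt(p + p) = sqrt(2*p) = sqrt(2)*sqrt(p))
(J(-9) - 25)*j(c) = (-7 - 25)*(sqrt(2)*sqrt(-12)) = -32*sqrt(2)*2*I*sqrt(3) = -64*I*sqrt(6)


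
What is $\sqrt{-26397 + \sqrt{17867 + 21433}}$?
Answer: $\sqrt{-26397 + 10 \sqrt{393}} \approx 161.86 i$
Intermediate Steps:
$\sqrt{-26397 + \sqrt{17867 + 21433}} = \sqrt{-26397 + \sqrt{39300}} = \sqrt{-26397 + 10 \sqrt{393}}$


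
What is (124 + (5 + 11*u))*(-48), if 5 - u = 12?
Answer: -2496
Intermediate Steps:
u = -7 (u = 5 - 1*12 = 5 - 12 = -7)
(124 + (5 + 11*u))*(-48) = (124 + (5 + 11*(-7)))*(-48) = (124 + (5 - 77))*(-48) = (124 - 72)*(-48) = 52*(-48) = -2496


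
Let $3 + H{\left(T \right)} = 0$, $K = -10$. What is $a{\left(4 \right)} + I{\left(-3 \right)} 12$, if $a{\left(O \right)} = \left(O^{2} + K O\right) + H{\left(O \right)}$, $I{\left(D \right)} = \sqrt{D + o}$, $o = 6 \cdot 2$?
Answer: $9$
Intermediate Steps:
$o = 12$
$I{\left(D \right)} = \sqrt{12 + D}$ ($I{\left(D \right)} = \sqrt{D + 12} = \sqrt{12 + D}$)
$H{\left(T \right)} = -3$ ($H{\left(T \right)} = -3 + 0 = -3$)
$a{\left(O \right)} = -3 + O^{2} - 10 O$ ($a{\left(O \right)} = \left(O^{2} - 10 O\right) - 3 = -3 + O^{2} - 10 O$)
$a{\left(4 \right)} + I{\left(-3 \right)} 12 = \left(-3 + 4^{2} - 40\right) + \sqrt{12 - 3} \cdot 12 = \left(-3 + 16 - 40\right) + \sqrt{9} \cdot 12 = -27 + 3 \cdot 12 = -27 + 36 = 9$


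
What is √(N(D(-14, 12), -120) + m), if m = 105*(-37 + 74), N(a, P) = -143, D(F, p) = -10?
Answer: √3742 ≈ 61.172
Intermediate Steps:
m = 3885 (m = 105*37 = 3885)
√(N(D(-14, 12), -120) + m) = √(-143 + 3885) = √3742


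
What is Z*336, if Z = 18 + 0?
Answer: 6048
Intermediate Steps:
Z = 18
Z*336 = 18*336 = 6048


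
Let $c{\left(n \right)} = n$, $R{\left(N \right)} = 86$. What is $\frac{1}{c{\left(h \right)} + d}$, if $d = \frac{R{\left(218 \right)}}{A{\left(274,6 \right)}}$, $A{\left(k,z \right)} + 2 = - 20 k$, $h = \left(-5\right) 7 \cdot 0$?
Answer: $- \frac{2741}{43} \approx -63.744$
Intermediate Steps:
$h = 0$ ($h = \left(-35\right) 0 = 0$)
$A{\left(k,z \right)} = -2 - 20 k$
$d = - \frac{43}{2741}$ ($d = \frac{86}{-2 - 5480} = \frac{86}{-5482} = 86 \left(- \frac{1}{5482}\right) = - \frac{43}{2741} \approx -0.015688$)
$\frac{1}{c{\left(h \right)} + d} = \frac{1}{0 - \frac{43}{2741}} = \frac{1}{- \frac{43}{2741}} = - \frac{2741}{43}$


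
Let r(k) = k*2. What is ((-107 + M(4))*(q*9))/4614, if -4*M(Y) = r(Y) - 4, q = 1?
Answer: -162/769 ≈ -0.21066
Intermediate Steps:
r(k) = 2*k
M(Y) = 1 - Y/2 (M(Y) = -(2*Y - 4)/4 = -(-4 + 2*Y)/4 = 1 - Y/2)
((-107 + M(4))*(q*9))/4614 = ((-107 + (1 - 1/2*4))*(1*9))/4614 = ((-107 + (1 - 2))*9)*(1/4614) = ((-107 - 1)*9)*(1/4614) = -108*9*(1/4614) = -972*1/4614 = -162/769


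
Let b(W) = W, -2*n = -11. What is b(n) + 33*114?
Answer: 7535/2 ≈ 3767.5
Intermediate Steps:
n = 11/2 (n = -½*(-11) = 11/2 ≈ 5.5000)
b(n) + 33*114 = 11/2 + 33*114 = 11/2 + 3762 = 7535/2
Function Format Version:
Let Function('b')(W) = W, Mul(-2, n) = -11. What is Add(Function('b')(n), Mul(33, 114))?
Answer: Rational(7535, 2) ≈ 3767.5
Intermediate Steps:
n = Rational(11, 2) (n = Mul(Rational(-1, 2), -11) = Rational(11, 2) ≈ 5.5000)
Add(Function('b')(n), Mul(33, 114)) = Add(Rational(11, 2), Mul(33, 114)) = Add(Rational(11, 2), 3762) = Rational(7535, 2)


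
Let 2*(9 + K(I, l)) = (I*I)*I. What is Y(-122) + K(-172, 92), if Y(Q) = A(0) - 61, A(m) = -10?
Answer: -2544304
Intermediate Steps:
K(I, l) = -9 + I³/2 (K(I, l) = -9 + ((I*I)*I)/2 = -9 + (I²*I)/2 = -9 + I³/2)
Y(Q) = -71 (Y(Q) = -10 - 61 = -71)
Y(-122) + K(-172, 92) = -71 + (-9 + (½)*(-172)³) = -71 + (-9 + (½)*(-5088448)) = -71 + (-9 - 2544224) = -71 - 2544233 = -2544304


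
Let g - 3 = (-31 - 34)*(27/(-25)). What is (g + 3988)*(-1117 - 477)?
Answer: -32367764/5 ≈ -6.4736e+6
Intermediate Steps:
g = 366/5 (g = 3 + (-31 - 34)*(27/(-25)) = 3 - 1755*(-1)/25 = 3 - 65*(-27/25) = 3 + 351/5 = 366/5 ≈ 73.200)
(g + 3988)*(-1117 - 477) = (366/5 + 3988)*(-1117 - 477) = (20306/5)*(-1594) = -32367764/5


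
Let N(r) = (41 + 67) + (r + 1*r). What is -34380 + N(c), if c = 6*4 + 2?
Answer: -34220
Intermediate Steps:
c = 26 (c = 24 + 2 = 26)
N(r) = 108 + 2*r (N(r) = 108 + (r + r) = 108 + 2*r)
-34380 + N(c) = -34380 + (108 + 2*26) = -34380 + (108 + 52) = -34380 + 160 = -34220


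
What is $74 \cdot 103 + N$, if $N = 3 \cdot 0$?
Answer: $7622$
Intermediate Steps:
$N = 0$
$74 \cdot 103 + N = 74 \cdot 103 + 0 = 7622 + 0 = 7622$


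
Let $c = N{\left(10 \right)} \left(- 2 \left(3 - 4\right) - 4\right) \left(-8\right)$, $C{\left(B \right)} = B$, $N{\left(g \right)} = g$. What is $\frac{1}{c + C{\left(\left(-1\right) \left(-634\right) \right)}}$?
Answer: $\frac{1}{794} \approx 0.0012594$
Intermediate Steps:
$c = 160$ ($c = 10 \left(- 2 \left(3 - 4\right) - 4\right) \left(-8\right) = 10 \left(\left(-2\right) \left(-1\right) - 4\right) \left(-8\right) = 10 \left(2 - 4\right) \left(-8\right) = 10 \left(\left(-2\right) \left(-8\right)\right) = 10 \cdot 16 = 160$)
$\frac{1}{c + C{\left(\left(-1\right) \left(-634\right) \right)}} = \frac{1}{160 - -634} = \frac{1}{160 + 634} = \frac{1}{794}$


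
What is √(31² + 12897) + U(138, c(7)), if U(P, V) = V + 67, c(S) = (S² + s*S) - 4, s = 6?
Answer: 154 + 13*√82 ≈ 271.72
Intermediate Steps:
c(S) = -4 + S² + 6*S (c(S) = (S² + 6*S) - 4 = -4 + S² + 6*S)
U(P, V) = 67 + V
√(31² + 12897) + U(138, c(7)) = √(31² + 12897) + (67 + (-4 + 7² + 6*7)) = √(961 + 12897) + (67 + (-4 + 49 + 42)) = √13858 + (67 + 87) = 13*√82 + 154 = 154 + 13*√82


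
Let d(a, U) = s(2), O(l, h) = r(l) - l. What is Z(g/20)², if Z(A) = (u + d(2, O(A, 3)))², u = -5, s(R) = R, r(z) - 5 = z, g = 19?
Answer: 81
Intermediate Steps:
r(z) = 5 + z
O(l, h) = 5 (O(l, h) = (5 + l) - l = 5)
d(a, U) = 2
Z(A) = 9 (Z(A) = (-5 + 2)² = (-3)² = 9)
Z(g/20)² = 9² = 81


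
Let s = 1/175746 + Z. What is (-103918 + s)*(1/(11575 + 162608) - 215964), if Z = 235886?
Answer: -872451338162822734019/30611965518 ≈ -2.8500e+10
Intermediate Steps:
s = 41456020957/175746 (s = 1/175746 + 235886 = 41456020957/175746 ≈ 2.3589e+5)
(-103918 + s)*(1/(11575 + 162608) - 215964) = (-103918 + 41456020957/175746)*(1/(11575 + 162608) - 215964) = 23192848129*(1/174183 - 215964)/175746 = (23192848129/175746)*(-37617257411/174183) = -872451338162822734019/30611965518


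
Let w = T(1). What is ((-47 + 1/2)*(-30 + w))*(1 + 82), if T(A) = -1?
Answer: 239289/2 ≈ 1.1964e+5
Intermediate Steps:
w = -1
((-47 + 1/2)*(-30 + w))*(1 + 82) = ((-47 + 1/2)*(-30 - 1))*(1 + 82) = ((-47 + 1/2)*(-31))*83 = -93/2*(-31)*83 = (2883/2)*83 = 239289/2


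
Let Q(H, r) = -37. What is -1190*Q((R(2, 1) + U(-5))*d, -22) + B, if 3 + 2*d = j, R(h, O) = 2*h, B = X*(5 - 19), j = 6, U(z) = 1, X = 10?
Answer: 43890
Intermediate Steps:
B = -140 (B = 10*(5 - 19) = 10*(-14) = -140)
d = 3/2 (d = -3/2 + (1/2)*6 = -3/2 + 3 = 3/2 ≈ 1.5000)
-1190*Q((R(2, 1) + U(-5))*d, -22) + B = -1190*(-37) - 140 = 44030 - 140 = 43890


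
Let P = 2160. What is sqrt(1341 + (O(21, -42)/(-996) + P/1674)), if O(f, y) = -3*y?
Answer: 5*sqrt(1421690566)/5146 ≈ 36.636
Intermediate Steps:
sqrt(1341 + (O(21, -42)/(-996) + P/1674)) = sqrt(1341 + (-3*(-42)/(-996) + 2160/1674)) = sqrt(1341 + (126*(-1/996) + 2160*(1/1674))) = sqrt(1341 + (-21/166 + 40/31)) = sqrt(1341 + 5989/5146) = sqrt(6906775/5146) = 5*sqrt(1421690566)/5146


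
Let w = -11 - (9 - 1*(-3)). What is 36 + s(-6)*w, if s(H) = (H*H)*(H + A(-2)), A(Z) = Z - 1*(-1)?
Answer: 5832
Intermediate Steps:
A(Z) = 1 + Z (A(Z) = Z + 1 = 1 + Z)
s(H) = H**2*(-1 + H) (s(H) = (H*H)*(H + (1 - 2)) = H**2*(H - 1) = H**2*(-1 + H))
w = -23 (w = -11 - (9 + 3) = -11 - 1*12 = -11 - 12 = -23)
36 + s(-6)*w = 36 + ((-6)**2*(-1 - 6))*(-23) = 36 + (36*(-7))*(-23) = 36 - 252*(-23) = 36 + 5796 = 5832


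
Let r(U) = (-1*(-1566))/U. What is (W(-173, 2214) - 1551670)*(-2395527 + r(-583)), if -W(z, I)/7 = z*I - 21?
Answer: -1577635658795217/583 ≈ -2.7061e+12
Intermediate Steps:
W(z, I) = 147 - 7*I*z (W(z, I) = -7*(z*I - 21) = -7*(I*z - 21) = -7*(-21 + I*z) = 147 - 7*I*z)
r(U) = 1566/U
(W(-173, 2214) - 1551670)*(-2395527 + r(-583)) = ((147 - 7*2214*(-173)) - 1551670)*(-2395527 + 1566/(-583)) = ((147 + 2681154) - 1551670)*(-2395527 + 1566*(-1/583)) = (2681301 - 1551670)*(-2395527 - 1566/583) = 1129631*(-1396593807/583) = -1577635658795217/583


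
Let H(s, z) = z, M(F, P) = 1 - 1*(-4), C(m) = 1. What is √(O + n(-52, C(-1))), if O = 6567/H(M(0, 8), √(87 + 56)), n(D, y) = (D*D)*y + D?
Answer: √(448188 + 7761*√143)/13 ≈ 56.579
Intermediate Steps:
M(F, P) = 5 (M(F, P) = 1 + 4 = 5)
n(D, y) = D + y*D² (n(D, y) = D²*y + D = y*D² + D = D + y*D²)
O = 597*√143/13 (O = 6567/(√(87 + 56)) = 6567/(√143) = 6567*(√143/143) = 597*√143/13 ≈ 549.16)
√(O + n(-52, C(-1))) = √(597*√143/13 - 52*(1 - 52*1)) = √(597*√143/13 - 52*(1 - 52)) = √(597*√143/13 - 52*(-51)) = √(597*√143/13 + 2652) = √(2652 + 597*√143/13)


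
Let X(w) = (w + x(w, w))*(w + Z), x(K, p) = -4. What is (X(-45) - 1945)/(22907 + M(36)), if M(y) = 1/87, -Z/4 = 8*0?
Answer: 2262/199291 ≈ 0.011350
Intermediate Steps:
Z = 0 (Z = -32*0 = -4*0 = 0)
X(w) = w*(-4 + w) (X(w) = (w - 4)*(w + 0) = (-4 + w)*w = w*(-4 + w))
M(y) = 1/87
(X(-45) - 1945)/(22907 + M(36)) = (-45*(-4 - 45) - 1945)/(22907 + 1/87) = (-45*(-49) - 1945)/(1992910/87) = (2205 - 1945)*(87/1992910) = 260*(87/1992910) = 2262/199291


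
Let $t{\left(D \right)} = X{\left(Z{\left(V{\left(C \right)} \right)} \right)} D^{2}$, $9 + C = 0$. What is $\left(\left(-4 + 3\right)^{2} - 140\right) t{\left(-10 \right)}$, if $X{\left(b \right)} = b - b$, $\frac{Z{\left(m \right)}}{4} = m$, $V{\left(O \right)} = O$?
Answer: $0$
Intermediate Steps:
$C = -9$ ($C = -9 + 0 = -9$)
$Z{\left(m \right)} = 4 m$
$X{\left(b \right)} = 0$
$t{\left(D \right)} = 0$ ($t{\left(D \right)} = 0 D^{2} = 0$)
$\left(\left(-4 + 3\right)^{2} - 140\right) t{\left(-10 \right)} = \left(\left(-4 + 3\right)^{2} - 140\right) 0 = \left(\left(-1\right)^{2} - 140\right) 0 = \left(1 - 140\right) 0 = \left(-139\right) 0 = 0$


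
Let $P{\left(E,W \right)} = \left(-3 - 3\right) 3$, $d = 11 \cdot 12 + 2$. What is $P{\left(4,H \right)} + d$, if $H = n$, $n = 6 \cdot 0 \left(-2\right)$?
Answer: $116$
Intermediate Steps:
$d = 134$ ($d = 132 + 2 = 134$)
$n = 0$ ($n = 0 \left(-2\right) = 0$)
$H = 0$
$P{\left(E,W \right)} = -18$ ($P{\left(E,W \right)} = \left(-6\right) 3 = -18$)
$P{\left(4,H \right)} + d = -18 + 134 = 116$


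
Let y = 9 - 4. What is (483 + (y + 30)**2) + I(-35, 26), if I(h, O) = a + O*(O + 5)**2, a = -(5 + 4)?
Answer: 26685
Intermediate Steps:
a = -9 (a = -1*9 = -9)
y = 5
I(h, O) = -9 + O*(5 + O)**2 (I(h, O) = -9 + O*(O + 5)**2 = -9 + O*(5 + O)**2)
(483 + (y + 30)**2) + I(-35, 26) = (483 + (5 + 30)**2) + (-9 + 26*(5 + 26)**2) = (483 + 35**2) + (-9 + 26*31**2) = (483 + 1225) + (-9 + 26*961) = 1708 + (-9 + 24986) = 1708 + 24977 = 26685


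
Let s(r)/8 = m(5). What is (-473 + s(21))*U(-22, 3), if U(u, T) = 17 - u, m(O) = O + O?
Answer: -15327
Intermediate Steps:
m(O) = 2*O
s(r) = 80 (s(r) = 8*(2*5) = 8*10 = 80)
(-473 + s(21))*U(-22, 3) = (-473 + 80)*(17 - 1*(-22)) = -393*(17 + 22) = -393*39 = -15327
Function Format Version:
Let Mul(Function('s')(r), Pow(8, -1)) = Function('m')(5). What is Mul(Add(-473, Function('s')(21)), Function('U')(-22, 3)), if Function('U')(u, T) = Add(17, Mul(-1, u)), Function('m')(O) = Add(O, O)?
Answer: -15327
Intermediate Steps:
Function('m')(O) = Mul(2, O)
Function('s')(r) = 80 (Function('s')(r) = Mul(8, Mul(2, 5)) = Mul(8, 10) = 80)
Mul(Add(-473, Function('s')(21)), Function('U')(-22, 3)) = Mul(Add(-473, 80), Add(17, Mul(-1, -22))) = Mul(-393, Add(17, 22)) = Mul(-393, 39) = -15327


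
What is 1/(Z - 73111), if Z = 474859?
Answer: 1/401748 ≈ 2.4891e-6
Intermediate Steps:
1/(Z - 73111) = 1/(474859 - 73111) = 1/401748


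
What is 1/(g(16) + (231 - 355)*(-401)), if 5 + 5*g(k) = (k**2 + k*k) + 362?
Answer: 5/249489 ≈ 2.0041e-5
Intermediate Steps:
g(k) = 357/5 + 2*k**2/5 (g(k) = -1 + ((k**2 + k*k) + 362)/5 = -1 + ((k**2 + k**2) + 362)/5 = -1 + (2*k**2 + 362)/5 = -1 + (362 + 2*k**2)/5 = -1 + (362/5 + 2*k**2/5) = 357/5 + 2*k**2/5)
1/(g(16) + (231 - 355)*(-401)) = 1/((357/5 + (2/5)*16**2) + (231 - 355)*(-401)) = 1/((357/5 + (2/5)*256) - 124*(-401)) = 1/((357/5 + 512/5) + 49724) = 1/(869/5 + 49724) = 1/(249489/5) = 5/249489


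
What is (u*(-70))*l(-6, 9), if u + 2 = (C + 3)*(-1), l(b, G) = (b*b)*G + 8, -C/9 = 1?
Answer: -92960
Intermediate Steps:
C = -9 (C = -9*1 = -9)
l(b, G) = 8 + G*b² (l(b, G) = b²*G + 8 = G*b² + 8 = 8 + G*b²)
u = 4 (u = -2 + (-9 + 3)*(-1) = -2 - 6*(-1) = -2 + 6 = 4)
(u*(-70))*l(-6, 9) = (4*(-70))*(8 + 9*(-6)²) = -280*(8 + 9*36) = -280*(8 + 324) = -280*332 = -92960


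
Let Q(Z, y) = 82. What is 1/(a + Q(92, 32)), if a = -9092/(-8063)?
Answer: 8063/670258 ≈ 0.012030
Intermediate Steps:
a = 9092/8063 (a = -9092*(-1/8063) = 9092/8063 ≈ 1.1276)
1/(a + Q(92, 32)) = 1/(9092/8063 + 82) = 1/(670258/8063) = 8063/670258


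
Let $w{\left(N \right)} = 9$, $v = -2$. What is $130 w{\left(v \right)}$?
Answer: $1170$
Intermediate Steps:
$130 w{\left(v \right)} = 130 \cdot 9 = 1170$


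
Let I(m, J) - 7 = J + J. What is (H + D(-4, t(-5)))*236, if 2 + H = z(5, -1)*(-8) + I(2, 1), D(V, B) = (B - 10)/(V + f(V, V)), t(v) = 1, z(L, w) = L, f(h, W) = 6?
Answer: -8850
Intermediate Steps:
I(m, J) = 7 + 2*J (I(m, J) = 7 + (J + J) = 7 + 2*J)
D(V, B) = (-10 + B)/(6 + V) (D(V, B) = (B - 10)/(V + 6) = (-10 + B)/(6 + V))
H = -33 (H = -2 + (5*(-8) + (7 + 2*1)) = -2 + (-40 + (7 + 2)) = -2 + (-40 + 9) = -2 - 31 = -33)
(H + D(-4, t(-5)))*236 = (-33 + (-10 + 1)/(6 - 4))*236 = (-33 - 9/2)*236 = -75/2*236 = -8850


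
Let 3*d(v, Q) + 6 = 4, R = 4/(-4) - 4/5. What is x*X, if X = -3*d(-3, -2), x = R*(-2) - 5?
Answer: -14/5 ≈ -2.8000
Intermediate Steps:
R = -9/5 (R = 4*(-¼) - 4*⅕ = -1 - ⅘ = -9/5 ≈ -1.8000)
d(v, Q) = -⅔ (d(v, Q) = -2 + (⅓)*4 = -2 + 4/3 = -⅔)
x = -7/5 (x = -9/5*(-2) - 5 = 18/5 - 5 = -7/5 ≈ -1.4000)
X = 2 (X = -3*(-⅔) = 2)
x*X = -7/5*2 = -14/5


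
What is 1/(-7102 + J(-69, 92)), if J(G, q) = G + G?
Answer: -1/7240 ≈ -0.00013812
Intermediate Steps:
J(G, q) = 2*G
1/(-7102 + J(-69, 92)) = 1/(-7102 + 2*(-69)) = 1/(-7102 - 138) = 1/(-7240) = -1/7240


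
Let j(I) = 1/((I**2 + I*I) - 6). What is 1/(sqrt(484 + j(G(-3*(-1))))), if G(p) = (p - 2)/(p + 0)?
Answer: 2*sqrt(327067)/25159 ≈ 0.045463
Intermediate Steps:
G(p) = (-2 + p)/p
j(I) = 1/(-6 + 2*I**2) (j(I) = 1/((I**2 + I**2) - 6) = 1/(2*I**2 - 6) = 1/(-6 + 2*I**2))
1/(sqrt(484 + j(G(-3*(-1))))) = 1/(sqrt(484 + 1/(2*(-3 + ((-2 - 3*(-1))/((-3*(-1))))**2)))) = 1/(sqrt(484 + 1/(2*(-3 + ((-2 + 3)/3)**2)))) = 1/(sqrt(484 + 1/(2*(-3 + ((1/3)*1)**2)))) = 1/(sqrt(484 + 1/(2*(-3 + (1/3)**2)))) = 1/(sqrt(484 + 1/(2*(-3 + 1/9)))) = 1/(sqrt(484 + 1/(2*(-26/9)))) = 1/(sqrt(484 + (1/2)*(-9/26))) = 1/(sqrt(484 - 9/52)) = 1/(sqrt(25159/52)) = 1/(sqrt(327067)/26) = 2*sqrt(327067)/25159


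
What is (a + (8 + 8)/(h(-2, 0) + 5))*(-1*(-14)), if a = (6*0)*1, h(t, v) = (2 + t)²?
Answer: 224/5 ≈ 44.800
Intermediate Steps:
a = 0 (a = 0*1 = 0)
(a + (8 + 8)/(h(-2, 0) + 5))*(-1*(-14)) = (0 + (8 + 8)/((2 - 2)² + 5))*(-1*(-14)) = (0 + 16/(0² + 5))*14 = (0 + 16/(0 + 5))*14 = (0 + 16/5)*14 = (16/5)*14 = 224/5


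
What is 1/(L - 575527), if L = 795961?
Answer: 1/220434 ≈ 4.5365e-6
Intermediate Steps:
1/(L - 575527) = 1/(795961 - 575527) = 1/220434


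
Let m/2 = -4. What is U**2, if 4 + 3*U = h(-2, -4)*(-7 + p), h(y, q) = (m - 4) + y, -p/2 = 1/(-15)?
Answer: 1909924/2025 ≈ 943.17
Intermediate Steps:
m = -8 (m = 2*(-4) = -8)
p = 2/15 (p = -2/(-15) = -2*(-1/15) = 2/15 ≈ 0.13333)
h(y, q) = -12 + y (h(y, q) = (-8 - 4) + y = -12 + y)
U = 1382/45 (U = -4/3 + ((-12 - 2)*(-7 + 2/15))/3 = -4/3 + (-14*(-103/15))/3 = -4/3 + (1/3)*(1442/15) = -4/3 + 1442/45 = 1382/45 ≈ 30.711)
U**2 = (1382/45)**2 = 1909924/2025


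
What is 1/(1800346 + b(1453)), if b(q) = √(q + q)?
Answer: 900173/1620622858405 - √2906/3241245716810 ≈ 5.5543e-7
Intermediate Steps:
b(q) = √2*√q (b(q) = √(2*q) = √2*√q)
1/(1800346 + b(1453)) = 1/(1800346 + √2*√1453) = 1/(1800346 + √2906)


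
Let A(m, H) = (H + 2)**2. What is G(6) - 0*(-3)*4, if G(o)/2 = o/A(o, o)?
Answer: 3/16 ≈ 0.18750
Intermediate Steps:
A(m, H) = (2 + H)**2
G(o) = 2*o/(2 + o)**2 (G(o) = 2*(o/((2 + o)**2)) = 2*(o/(2 + o)**2) = 2*o/(2 + o)**2)
G(6) - 0*(-3)*4 = 2*6/(2 + 6)**2 - 0*(-3)*4 = 2*6/8**2 - 0*4 = 2*6*(1/64) - 1*0 = 3/16 + 0 = 3/16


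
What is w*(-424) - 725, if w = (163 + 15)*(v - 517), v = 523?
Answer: -453557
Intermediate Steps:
w = 1068 (w = (163 + 15)*(523 - 517) = 178*6 = 1068)
w*(-424) - 725 = 1068*(-424) - 725 = -452832 - 725 = -453557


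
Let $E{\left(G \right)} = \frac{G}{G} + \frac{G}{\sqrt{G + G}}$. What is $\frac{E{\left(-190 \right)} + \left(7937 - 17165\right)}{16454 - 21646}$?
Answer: $\frac{9227}{5192} - \frac{i \sqrt{95}}{5192} \approx 1.7772 - 0.0018773 i$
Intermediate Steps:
$E{\left(G \right)} = 1 + \frac{\sqrt{2} \sqrt{G}}{2}$ ($E{\left(G \right)} = 1 + \frac{G}{\sqrt{2 G}} = 1 + \frac{G}{\sqrt{2} \sqrt{G}} = 1 + G \frac{\sqrt{2}}{2 \sqrt{G}} = 1 + \frac{\sqrt{2} \sqrt{G}}{2}$)
$\frac{E{\left(-190 \right)} + \left(7937 - 17165\right)}{16454 - 21646} = \frac{\left(1 + \frac{\sqrt{2} \sqrt{-190}}{2}\right) + \left(7937 - 17165\right)}{16454 - 21646} = \frac{\left(1 + \frac{\sqrt{2} i \sqrt{190}}{2}\right) - 9228}{-5192} = \left(\left(1 + i \sqrt{95}\right) - 9228\right) \left(- \frac{1}{5192}\right) = \left(-9227 + i \sqrt{95}\right) \left(- \frac{1}{5192}\right) = \frac{9227}{5192} - \frac{i \sqrt{95}}{5192}$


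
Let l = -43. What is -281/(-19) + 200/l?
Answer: 8283/817 ≈ 10.138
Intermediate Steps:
-281/(-19) + 200/l = -281/(-19) + 200/(-43) = -281*(-1/19) + 200*(-1/43) = 281/19 - 200/43 = 8283/817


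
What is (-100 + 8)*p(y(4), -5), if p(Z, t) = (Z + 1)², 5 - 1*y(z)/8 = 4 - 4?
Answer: -154652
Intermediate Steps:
y(z) = 40 (y(z) = 40 - 8*(4 - 4) = 40 - 8*0 = 40 + 0 = 40)
p(Z, t) = (1 + Z)²
(-100 + 8)*p(y(4), -5) = (-100 + 8)*(1 + 40)² = -92*41² = -92*1681 = -154652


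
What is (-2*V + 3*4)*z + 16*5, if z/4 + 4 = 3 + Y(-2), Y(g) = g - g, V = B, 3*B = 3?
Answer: 40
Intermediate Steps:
B = 1 (B = (1/3)*3 = 1)
V = 1
Y(g) = 0
z = -4 (z = -16 + 4*(3 + 0) = -16 + 4*3 = -16 + 12 = -4)
(-2*V + 3*4)*z + 16*5 = (-2*1 + 3*4)*(-4) + 16*5 = (-2 + 12)*(-4) + 80 = 10*(-4) + 80 = -40 + 80 = 40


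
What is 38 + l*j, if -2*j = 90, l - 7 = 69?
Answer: -3382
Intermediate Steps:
l = 76 (l = 7 + 69 = 76)
j = -45 (j = -1/2*90 = -45)
38 + l*j = 38 + 76*(-45) = 38 - 3420 = -3382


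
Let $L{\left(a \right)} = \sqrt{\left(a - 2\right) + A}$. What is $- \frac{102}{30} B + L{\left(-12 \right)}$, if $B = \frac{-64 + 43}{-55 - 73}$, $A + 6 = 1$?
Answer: $- \frac{357}{640} + i \sqrt{19} \approx -0.55781 + 4.3589 i$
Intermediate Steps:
$A = -5$ ($A = -6 + 1 = -5$)
$L{\left(a \right)} = \sqrt{-7 + a}$ ($L{\left(a \right)} = \sqrt{\left(a - 2\right) - 5} = \sqrt{\left(-2 + a\right) - 5} = \sqrt{-7 + a}$)
$B = \frac{21}{128}$ ($B = - \frac{21}{-128} = \left(-21\right) \left(- \frac{1}{128}\right) = \frac{21}{128} \approx 0.16406$)
$- \frac{102}{30} B + L{\left(-12 \right)} = - \frac{102}{30} \cdot \frac{21}{128} + \sqrt{-7 - 12} = \left(-102\right) \frac{1}{30} \cdot \frac{21}{128} + \sqrt{-19} = \left(- \frac{17}{5}\right) \frac{21}{128} + i \sqrt{19} = - \frac{357}{640} + i \sqrt{19}$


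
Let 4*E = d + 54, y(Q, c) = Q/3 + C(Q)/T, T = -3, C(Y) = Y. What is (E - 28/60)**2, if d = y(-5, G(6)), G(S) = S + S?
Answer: 152881/900 ≈ 169.87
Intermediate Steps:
G(S) = 2*S
y(Q, c) = 0 (y(Q, c) = Q/3 + Q/(-3) = Q*(1/3) + Q*(-1/3) = Q/3 - Q/3 = 0)
d = 0
E = 27/2 (E = (0 + 54)/4 = (1/4)*54 = 27/2 ≈ 13.500)
(E - 28/60)**2 = (27/2 - 28/60)**2 = (27/2 - 28*1/60)**2 = (27/2 - 7/15)**2 = (391/30)**2 = 152881/900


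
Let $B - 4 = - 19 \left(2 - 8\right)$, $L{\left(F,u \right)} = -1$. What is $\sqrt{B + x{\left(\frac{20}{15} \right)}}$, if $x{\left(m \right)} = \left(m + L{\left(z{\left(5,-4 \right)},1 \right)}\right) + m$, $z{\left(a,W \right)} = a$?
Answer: $\frac{\sqrt{1077}}{3} \approx 10.939$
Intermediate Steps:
$B = 118$ ($B = 4 - 19 \left(2 - 8\right) = 4 - -114 = 4 + 114 = 118$)
$x{\left(m \right)} = -1 + 2 m$ ($x{\left(m \right)} = \left(m - 1\right) + m = \left(-1 + m\right) + m = -1 + 2 m$)
$\sqrt{B + x{\left(\frac{20}{15} \right)}} = \sqrt{118 - \left(1 - 2 \cdot \frac{20}{15}\right)} = \sqrt{118 - \left(1 - 2 \cdot 20 \cdot \frac{1}{15}\right)} = \sqrt{118 + \left(-1 + 2 \cdot \frac{4}{3}\right)} = \sqrt{118 + \left(-1 + \frac{8}{3}\right)} = \sqrt{118 + \frac{5}{3}} = \sqrt{\frac{359}{3}} = \frac{\sqrt{1077}}{3}$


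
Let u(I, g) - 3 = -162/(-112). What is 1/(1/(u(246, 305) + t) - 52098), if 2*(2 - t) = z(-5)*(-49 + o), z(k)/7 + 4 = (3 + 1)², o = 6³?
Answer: -392423/20444453510 ≈ -1.9195e-5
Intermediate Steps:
o = 216
u(I, g) = 249/56 (u(I, g) = 3 - 162/(-112) = 3 - 162*(-1/112) = 3 + 81/56 = 249/56)
z(k) = 84 (z(k) = -28 + 7*(3 + 1)² = -28 + 7*4² = -28 + 7*16 = -28 + 112 = 84)
t = -7012 (t = 2 - 42*(-49 + 216) = 2 - 42*167 = 2 - ½*14028 = 2 - 7014 = -7012)
1/(1/(u(246, 305) + t) - 52098) = 1/(1/(249/56 - 7012) - 52098) = 1/(1/(-392423/56) - 52098) = 1/(-56/392423 - 52098) = 1/(-20444453510/392423) = -392423/20444453510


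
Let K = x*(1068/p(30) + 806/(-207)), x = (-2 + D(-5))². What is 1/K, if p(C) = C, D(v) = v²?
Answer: 45/754768 ≈ 5.9621e-5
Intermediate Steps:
x = 529 (x = (-2 + (-5)²)² = (-2 + 25)² = 23² = 529)
K = 754768/45 (K = 529*(1068/30 + 806/(-207)) = 529*(1068*(1/30) + 806*(-1/207)) = 529*(178/5 - 806/207) = 529*(32816/1035) = 754768/45 ≈ 16773.)
1/K = 1/(754768/45) = 45/754768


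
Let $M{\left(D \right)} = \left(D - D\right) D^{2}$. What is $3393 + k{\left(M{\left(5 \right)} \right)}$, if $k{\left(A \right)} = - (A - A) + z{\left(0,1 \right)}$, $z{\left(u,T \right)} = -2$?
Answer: $3391$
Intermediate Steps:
$M{\left(D \right)} = 0$ ($M{\left(D \right)} = 0 D^{2} = 0$)
$k{\left(A \right)} = -2$ ($k{\left(A \right)} = - (A - A) - 2 = \left(-1\right) 0 - 2 = 0 - 2 = -2$)
$3393 + k{\left(M{\left(5 \right)} \right)} = 3393 - 2 = 3391$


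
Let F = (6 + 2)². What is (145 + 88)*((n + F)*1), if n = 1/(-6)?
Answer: 89239/6 ≈ 14873.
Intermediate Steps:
F = 64 (F = 8² = 64)
n = -⅙ (n = 1*(-⅙) = -⅙ ≈ -0.16667)
(145 + 88)*((n + F)*1) = (145 + 88)*((-⅙ + 64)*1) = 233*((383/6)*1) = 233*(383/6) = 89239/6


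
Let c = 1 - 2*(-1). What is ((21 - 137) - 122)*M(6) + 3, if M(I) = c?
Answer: -711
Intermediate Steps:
c = 3 (c = 1 + 2 = 3)
M(I) = 3
((21 - 137) - 122)*M(6) + 3 = ((21 - 137) - 122)*3 + 3 = (-116 - 122)*3 + 3 = -238*3 + 3 = -714 + 3 = -711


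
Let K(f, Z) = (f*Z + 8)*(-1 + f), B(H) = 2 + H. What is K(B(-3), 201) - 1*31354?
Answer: -30968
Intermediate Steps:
K(f, Z) = (-1 + f)*(8 + Z*f) (K(f, Z) = (Z*f + 8)*(-1 + f) = (8 + Z*f)*(-1 + f) = (-1 + f)*(8 + Z*f))
K(B(-3), 201) - 1*31354 = (-8 + 8*(2 - 3) + 201*(2 - 3)² - 1*201*(2 - 3)) - 1*31354 = (-8 + 8*(-1) + 201*(-1)² - 1*201*(-1)) - 31354 = (-8 - 8 + 201*1 + 201) - 31354 = (-8 - 8 + 201 + 201) - 31354 = 386 - 31354 = -30968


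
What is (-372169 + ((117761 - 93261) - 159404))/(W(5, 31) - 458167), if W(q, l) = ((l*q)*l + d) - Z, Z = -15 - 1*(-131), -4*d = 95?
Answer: 2028292/1814007 ≈ 1.1181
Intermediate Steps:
d = -95/4 (d = -¼*95 = -95/4 ≈ -23.750)
Z = 116 (Z = -15 + 131 = 116)
W(q, l) = -559/4 + q*l² (W(q, l) = ((l*q)*l - 95/4) - 1*116 = (q*l² - 95/4) - 116 = (-95/4 + q*l²) - 116 = -559/4 + q*l²)
(-372169 + ((117761 - 93261) - 159404))/(W(5, 31) - 458167) = (-372169 + ((117761 - 93261) - 159404))/((-559/4 + 5*31²) - 458167) = (-372169 + (24500 - 159404))/((-559/4 + 5*961) - 458167) = (-372169 - 134904)/((-559/4 + 4805) - 458167) = -507073/(18661/4 - 458167) = -507073/(-1814007/4) = -507073*(-4/1814007) = 2028292/1814007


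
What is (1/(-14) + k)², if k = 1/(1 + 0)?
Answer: 169/196 ≈ 0.86224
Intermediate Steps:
k = 1 (k = 1/1 = 1)
(1/(-14) + k)² = (1/(-14) + 1)² = (-1/14 + 1)² = (13/14)² = 169/196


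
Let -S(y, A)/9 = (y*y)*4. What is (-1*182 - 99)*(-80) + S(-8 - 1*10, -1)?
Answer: 10816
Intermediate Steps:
S(y, A) = -36*y² (S(y, A) = -9*y*y*4 = -9*y²*4 = -36*y²)
(-1*182 - 99)*(-80) + S(-8 - 1*10, -1) = (-1*182 - 99)*(-80) - 36*(-8 - 1*10)² = (-182 - 99)*(-80) - 36*(-8 - 10)² = -281*(-80) - 36*(-18)² = 22480 - 36*324 = 22480 - 11664 = 10816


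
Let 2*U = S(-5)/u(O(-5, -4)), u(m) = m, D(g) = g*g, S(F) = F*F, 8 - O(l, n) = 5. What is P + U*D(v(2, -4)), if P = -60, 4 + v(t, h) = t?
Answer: -130/3 ≈ -43.333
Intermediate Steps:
v(t, h) = -4 + t
O(l, n) = 3 (O(l, n) = 8 - 1*5 = 8 - 5 = 3)
S(F) = F**2
D(g) = g**2
U = 25/6 (U = ((-5)**2/3)/2 = (25*(1/3))/2 = (1/2)*(25/3) = 25/6 ≈ 4.1667)
P + U*D(v(2, -4)) = -60 + 25*(-4 + 2)**2/6 = -60 + (25/6)*(-2)**2 = -60 + (25/6)*4 = -60 + 50/3 = -130/3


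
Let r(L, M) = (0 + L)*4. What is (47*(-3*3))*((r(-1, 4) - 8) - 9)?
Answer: 8883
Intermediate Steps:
r(L, M) = 4*L (r(L, M) = L*4 = 4*L)
(47*(-3*3))*((r(-1, 4) - 8) - 9) = (47*(-3*3))*((4*(-1) - 8) - 9) = (47*(-9))*((-4 - 8) - 9) = -423*(-12 - 9) = -423*(-21) = 8883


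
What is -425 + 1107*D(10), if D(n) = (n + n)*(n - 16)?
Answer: -133265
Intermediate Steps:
D(n) = 2*n*(-16 + n) (D(n) = (2*n)*(-16 + n) = 2*n*(-16 + n))
-425 + 1107*D(10) = -425 + 1107*(2*10*(-16 + 10)) = -425 + 1107*(2*10*(-6)) = -425 + 1107*(-120) = -425 - 132840 = -133265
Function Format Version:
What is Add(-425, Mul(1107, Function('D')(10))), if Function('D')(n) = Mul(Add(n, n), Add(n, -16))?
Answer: -133265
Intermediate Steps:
Function('D')(n) = Mul(2, n, Add(-16, n)) (Function('D')(n) = Mul(Mul(2, n), Add(-16, n)) = Mul(2, n, Add(-16, n)))
Add(-425, Mul(1107, Function('D')(10))) = Add(-425, Mul(1107, Mul(2, 10, Add(-16, 10)))) = Add(-425, Mul(1107, Mul(2, 10, -6))) = Add(-425, Mul(1107, -120)) = Add(-425, -132840) = -133265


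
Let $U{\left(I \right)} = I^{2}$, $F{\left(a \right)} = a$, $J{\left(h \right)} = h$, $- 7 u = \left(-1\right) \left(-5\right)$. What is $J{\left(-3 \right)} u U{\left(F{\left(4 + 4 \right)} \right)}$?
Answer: $\frac{960}{7} \approx 137.14$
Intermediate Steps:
$u = - \frac{5}{7}$ ($u = - \frac{\left(-1\right) \left(-5\right)}{7} = \left(- \frac{1}{7}\right) 5 = - \frac{5}{7} \approx -0.71429$)
$J{\left(-3 \right)} u U{\left(F{\left(4 + 4 \right)} \right)} = \left(-3\right) \left(- \frac{5}{7}\right) \left(4 + 4\right)^{2} = \frac{15 \cdot 8^{2}}{7} = \frac{15}{7} \cdot 64 = \frac{960}{7}$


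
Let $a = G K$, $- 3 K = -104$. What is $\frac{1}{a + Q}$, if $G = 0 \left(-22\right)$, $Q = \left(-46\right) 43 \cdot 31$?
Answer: $- \frac{1}{61318} \approx -1.6308 \cdot 10^{-5}$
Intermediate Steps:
$K = \frac{104}{3}$ ($K = \left(- \frac{1}{3}\right) \left(-104\right) = \frac{104}{3} \approx 34.667$)
$Q = -61318$ ($Q = \left(-1978\right) 31 = -61318$)
$G = 0$
$a = 0$ ($a = 0 \cdot \frac{104}{3} = 0$)
$\frac{1}{a + Q} = \frac{1}{0 - 61318} = \frac{1}{-61318} = - \frac{1}{61318}$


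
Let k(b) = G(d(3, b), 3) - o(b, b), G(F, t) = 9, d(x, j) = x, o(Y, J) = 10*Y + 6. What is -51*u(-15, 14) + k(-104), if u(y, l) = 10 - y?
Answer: -232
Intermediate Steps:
o(Y, J) = 6 + 10*Y
k(b) = 3 - 10*b (k(b) = 9 - (6 + 10*b) = 9 + (-6 - 10*b) = 3 - 10*b)
-51*u(-15, 14) + k(-104) = -51*(10 - 1*(-15)) + (3 - 10*(-104)) = -51*(10 + 15) + (3 + 1040) = -51*25 + 1043 = -1275 + 1043 = -232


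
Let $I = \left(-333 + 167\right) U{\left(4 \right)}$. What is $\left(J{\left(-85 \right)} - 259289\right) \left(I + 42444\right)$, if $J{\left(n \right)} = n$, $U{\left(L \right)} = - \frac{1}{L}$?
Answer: $-11019634077$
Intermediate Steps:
$I = \frac{83}{2}$ ($I = \left(-333 + 167\right) \left(- \frac{1}{4}\right) = - 166 \left(\left(-1\right) \frac{1}{4}\right) = \left(-166\right) \left(- \frac{1}{4}\right) = \frac{83}{2} \approx 41.5$)
$\left(J{\left(-85 \right)} - 259289\right) \left(I + 42444\right) = \left(-85 - 259289\right) \left(\frac{83}{2} + 42444\right) = \left(-259374\right) \frac{84971}{2} = -11019634077$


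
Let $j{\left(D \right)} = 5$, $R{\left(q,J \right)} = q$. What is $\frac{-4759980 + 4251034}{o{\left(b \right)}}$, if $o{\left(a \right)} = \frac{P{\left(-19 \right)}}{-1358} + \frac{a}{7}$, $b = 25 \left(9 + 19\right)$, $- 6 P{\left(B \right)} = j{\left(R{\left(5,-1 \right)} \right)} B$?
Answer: $- \frac{4146892008}{814705} \approx -5090.1$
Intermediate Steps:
$P{\left(B \right)} = - \frac{5 B}{6}$
$b = 700$ ($b = 25 \cdot 28 = 700$)
$o{\left(a \right)} = - \frac{95}{8148} + \frac{a}{7}$ ($o{\left(a \right)} = \frac{\left(- \frac{5}{6}\right) \left(-19\right)}{-1358} + \frac{a}{7} = \frac{95}{6} \left(- \frac{1}{1358}\right) + a \frac{1}{7} = - \frac{95}{8148} + \frac{a}{7}$)
$\frac{-4759980 + 4251034}{o{\left(b \right)}} = \frac{-4759980 + 4251034}{- \frac{95}{8148} + \frac{1}{7} \cdot 700} = - \frac{508946}{- \frac{95}{8148} + 100} = - \frac{508946}{\frac{814705}{8148}} = \left(-508946\right) \frac{8148}{814705} = - \frac{4146892008}{814705}$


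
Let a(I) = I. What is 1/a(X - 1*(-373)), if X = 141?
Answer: 1/514 ≈ 0.0019455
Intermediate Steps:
1/a(X - 1*(-373)) = 1/(141 - 1*(-373)) = 1/(141 + 373) = 1/514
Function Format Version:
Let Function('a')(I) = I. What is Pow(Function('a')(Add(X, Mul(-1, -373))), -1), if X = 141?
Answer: Rational(1, 514) ≈ 0.0019455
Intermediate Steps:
Pow(Function('a')(Add(X, Mul(-1, -373))), -1) = Pow(Add(141, Mul(-1, -373)), -1) = Pow(Add(141, 373), -1) = Pow(514, -1) = Rational(1, 514)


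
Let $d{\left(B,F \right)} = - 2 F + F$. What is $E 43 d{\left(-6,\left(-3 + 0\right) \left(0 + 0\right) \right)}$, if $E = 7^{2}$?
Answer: $0$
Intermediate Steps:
$d{\left(B,F \right)} = - F$
$E = 49$
$E 43 d{\left(-6,\left(-3 + 0\right) \left(0 + 0\right) \right)} = 49 \cdot 43 \left(- \left(-3 + 0\right) \left(0 + 0\right)\right) = 2107 \left(- \left(-3\right) 0\right) = 2107 \left(\left(-1\right) 0\right) = 2107 \cdot 0 = 0$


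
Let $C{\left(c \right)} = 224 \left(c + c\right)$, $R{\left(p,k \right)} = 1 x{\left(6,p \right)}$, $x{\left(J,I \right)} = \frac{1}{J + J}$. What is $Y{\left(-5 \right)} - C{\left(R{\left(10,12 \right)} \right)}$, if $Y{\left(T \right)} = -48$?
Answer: $- \frac{256}{3} \approx -85.333$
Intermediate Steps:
$x{\left(J,I \right)} = \frac{1}{2 J}$
$R{\left(p,k \right)} = \frac{1}{12}$ ($R{\left(p,k \right)} = 1 \frac{1}{2 \cdot 6} = 1 \cdot \frac{1}{2} \cdot \frac{1}{6} = 1 \cdot \frac{1}{12} = \frac{1}{12}$)
$C{\left(c \right)} = 448 c$ ($C{\left(c \right)} = 224 \cdot 2 c = 448 c$)
$Y{\left(-5 \right)} - C{\left(R{\left(10,12 \right)} \right)} = -48 - 448 \cdot \frac{1}{12} = -48 - \frac{112}{3} = - \frac{256}{3}$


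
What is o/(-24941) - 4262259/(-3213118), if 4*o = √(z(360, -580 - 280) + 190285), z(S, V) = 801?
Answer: 4262259/3213118 - √191086/99764 ≈ 1.3221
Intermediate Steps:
o = √191086/4 (o = √(801 + 190285)/4 = √191086/4 ≈ 109.28)
o/(-24941) - 4262259/(-3213118) = (√191086/4)/(-24941) - 4262259/(-3213118) = (√191086/4)*(-1/24941) - 4262259*(-1/3213118) = -√191086/99764 + 4262259/3213118 = 4262259/3213118 - √191086/99764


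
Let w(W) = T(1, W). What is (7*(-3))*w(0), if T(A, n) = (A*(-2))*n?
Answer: 0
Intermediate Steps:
T(A, n) = -2*A*n (T(A, n) = (-2*A)*n = -2*A*n)
w(W) = -2*W (w(W) = -2*1*W = -2*W)
(7*(-3))*w(0) = (7*(-3))*(-2*0) = -21*0 = 0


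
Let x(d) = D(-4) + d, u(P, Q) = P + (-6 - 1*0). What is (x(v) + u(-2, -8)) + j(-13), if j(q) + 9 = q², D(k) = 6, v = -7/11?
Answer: 1731/11 ≈ 157.36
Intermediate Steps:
v = -7/11 (v = -7*1/11 = -7/11 ≈ -0.63636)
u(P, Q) = -6 + P (u(P, Q) = P + (-6 + 0) = P - 6 = -6 + P)
x(d) = 6 + d
j(q) = -9 + q²
(x(v) + u(-2, -8)) + j(-13) = ((6 - 7/11) + (-6 - 2)) + (-9 + (-13)²) = (59/11 - 8) + (-9 + 169) = -29/11 + 160 = 1731/11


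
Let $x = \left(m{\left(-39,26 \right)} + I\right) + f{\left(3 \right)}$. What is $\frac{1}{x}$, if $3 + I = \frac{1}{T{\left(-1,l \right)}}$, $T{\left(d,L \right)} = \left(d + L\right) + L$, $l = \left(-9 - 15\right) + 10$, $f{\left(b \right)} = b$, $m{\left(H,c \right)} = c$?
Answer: $\frac{29}{753} \approx 0.038513$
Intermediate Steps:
$l = -14$ ($l = -24 + 10 = -14$)
$T{\left(d,L \right)} = d + 2 L$ ($T{\left(d,L \right)} = \left(L + d\right) + L = d + 2 L$)
$I = - \frac{88}{29}$ ($I = -3 + \frac{1}{-1 + 2 \left(-14\right)} = -3 + \frac{1}{-1 - 28} = -3 + \frac{1}{-29} = -3 - \frac{1}{29} = - \frac{88}{29} \approx -3.0345$)
$x = \frac{753}{29}$ ($x = \left(26 - \frac{88}{29}\right) + 3 = \frac{666}{29} + 3 = \frac{753}{29} \approx 25.966$)
$\frac{1}{x} = \frac{1}{\frac{753}{29}} = \frac{29}{753}$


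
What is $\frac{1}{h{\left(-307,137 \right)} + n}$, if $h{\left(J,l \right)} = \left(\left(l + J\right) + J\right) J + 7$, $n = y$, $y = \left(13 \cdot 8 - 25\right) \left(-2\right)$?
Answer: $\frac{1}{146288} \approx 6.8358 \cdot 10^{-6}$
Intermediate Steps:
$y = -158$ ($y = \left(104 - 25\right) \left(-2\right) = 79 \left(-2\right) = -158$)
$n = -158$
$h{\left(J,l \right)} = 7 + J \left(l + 2 J\right)$ ($h{\left(J,l \right)} = \left(\left(J + l\right) + J\right) J + 7 = \left(l + 2 J\right) J + 7 = J \left(l + 2 J\right) + 7 = 7 + J \left(l + 2 J\right)$)
$\frac{1}{h{\left(-307,137 \right)} + n} = \frac{1}{\left(7 + 2 \left(-307\right)^{2} - 42059\right) - 158} = \frac{1}{\left(7 + 2 \cdot 94249 - 42059\right) - 158} = \frac{1}{\left(7 + 188498 - 42059\right) - 158} = \frac{1}{146446 - 158} = \frac{1}{146288}$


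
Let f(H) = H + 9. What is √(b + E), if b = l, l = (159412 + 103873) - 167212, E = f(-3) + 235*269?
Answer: √159294 ≈ 399.12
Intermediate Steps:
f(H) = 9 + H
E = 63221 (E = (9 - 3) + 235*269 = 6 + 63215 = 63221)
l = 96073 (l = 263285 - 167212 = 96073)
b = 96073
√(b + E) = √(96073 + 63221) = √159294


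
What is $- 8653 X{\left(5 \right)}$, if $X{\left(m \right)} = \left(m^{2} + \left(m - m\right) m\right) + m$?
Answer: $-259590$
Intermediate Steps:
$X{\left(m \right)} = m + m^{2}$ ($X{\left(m \right)} = \left(m^{2} + 0 m\right) + m = \left(m^{2} + 0\right) + m = m^{2} + m = m + m^{2}$)
$- 8653 X{\left(5 \right)} = - 8653 \cdot 5 \left(1 + 5\right) = - 8653 \cdot 5 \cdot 6 = \left(-8653\right) 30 = -259590$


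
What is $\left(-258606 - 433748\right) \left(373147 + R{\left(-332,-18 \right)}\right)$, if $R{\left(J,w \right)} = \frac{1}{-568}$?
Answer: $- \frac{73371347976615}{284} \approx -2.5835 \cdot 10^{11}$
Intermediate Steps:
$R{\left(J,w \right)} = - \frac{1}{568}$
$\left(-258606 - 433748\right) \left(373147 + R{\left(-332,-18 \right)}\right) = \left(-258606 - 433748\right) \left(373147 - \frac{1}{568}\right) = \left(-692354\right) \frac{211947495}{568} = - \frac{73371347976615}{284}$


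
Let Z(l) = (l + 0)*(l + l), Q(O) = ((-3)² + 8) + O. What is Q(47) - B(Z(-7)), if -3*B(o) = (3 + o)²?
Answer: 10393/3 ≈ 3464.3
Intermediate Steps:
Q(O) = 17 + O (Q(O) = (9 + 8) + O = 17 + O)
Z(l) = 2*l² (Z(l) = l*(2*l) = 2*l²)
B(o) = -(3 + o)²/3
Q(47) - B(Z(-7)) = (17 + 47) - (-1)*(3 + 2*(-7)²)²/3 = 64 - (-1)*(3 + 2*49)²/3 = 64 - (-1)*(3 + 98)²/3 = 64 - (-1)*101²/3 = 64 - (-1)*10201/3 = 64 - 1*(-10201/3) = 64 + 10201/3 = 10393/3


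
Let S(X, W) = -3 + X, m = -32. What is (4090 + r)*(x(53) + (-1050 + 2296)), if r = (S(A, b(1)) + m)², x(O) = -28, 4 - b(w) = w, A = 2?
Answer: 6308022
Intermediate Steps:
b(w) = 4 - w
r = 1089 (r = ((-3 + 2) - 32)² = (-1 - 32)² = (-33)² = 1089)
(4090 + r)*(x(53) + (-1050 + 2296)) = (4090 + 1089)*(-28 + (-1050 + 2296)) = 5179*(-28 + 1246) = 5179*1218 = 6308022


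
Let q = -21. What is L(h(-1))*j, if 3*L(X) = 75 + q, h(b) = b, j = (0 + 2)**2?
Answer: 72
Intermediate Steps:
j = 4 (j = 2**2 = 4)
L(X) = 18 (L(X) = (75 - 21)/3 = (1/3)*54 = 18)
L(h(-1))*j = 18*4 = 72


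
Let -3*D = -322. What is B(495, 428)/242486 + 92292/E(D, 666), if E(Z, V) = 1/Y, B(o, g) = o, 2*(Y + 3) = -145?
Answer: -1689653601861/242486 ≈ -6.9680e+6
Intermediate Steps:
Y = -151/2 (Y = -3 + (½)*(-145) = -3 - 145/2 = -151/2 ≈ -75.500)
D = 322/3 (D = -⅓*(-322) = 322/3 ≈ 107.33)
E(Z, V) = -2/151 (E(Z, V) = 1/(-151/2) = -2/151)
B(495, 428)/242486 + 92292/E(D, 666) = 495/242486 + 92292/(-2/151) = 495*(1/242486) + 92292*(-151/2) = 495/242486 - 6968046 = -1689653601861/242486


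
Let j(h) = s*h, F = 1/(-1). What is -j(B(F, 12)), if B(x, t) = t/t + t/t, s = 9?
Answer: -18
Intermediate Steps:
F = -1
B(x, t) = 2 (B(x, t) = 1 + 1 = 2)
j(h) = 9*h
-j(B(F, 12)) = -9*2 = -1*18 = -18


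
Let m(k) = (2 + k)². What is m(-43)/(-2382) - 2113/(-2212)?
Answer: 657397/2634492 ≈ 0.24953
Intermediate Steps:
m(-43)/(-2382) - 2113/(-2212) = (2 - 43)²/(-2382) - 2113/(-2212) = (-41)²*(-1/2382) - 2113*(-1/2212) = 1681*(-1/2382) + 2113/2212 = -1681/2382 + 2113/2212 = 657397/2634492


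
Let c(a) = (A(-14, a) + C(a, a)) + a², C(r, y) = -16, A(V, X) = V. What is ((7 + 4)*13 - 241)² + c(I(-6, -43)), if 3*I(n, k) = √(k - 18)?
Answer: 86105/9 ≈ 9567.2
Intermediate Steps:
I(n, k) = √(-18 + k)/3 (I(n, k) = √(k - 18)/3 = √(-18 + k)/3)
c(a) = -30 + a² (c(a) = (-14 - 16) + a² = -30 + a²)
((7 + 4)*13 - 241)² + c(I(-6, -43)) = ((7 + 4)*13 - 241)² + (-30 + (√(-18 - 43)/3)²) = (11*13 - 241)² + (-30 + (√(-61)/3)²) = (143 - 241)² + (-30 + ((I*√61)/3)²) = (-98)² + (-30 + (I*√61/3)²) = 9604 + (-30 - 61/9) = 9604 - 331/9 = 86105/9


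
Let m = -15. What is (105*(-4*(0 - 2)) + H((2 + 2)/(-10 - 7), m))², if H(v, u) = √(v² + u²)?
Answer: (14280 + √65041)²/289 ≈ 7.3103e+5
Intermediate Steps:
H(v, u) = √(u² + v²)
(105*(-4*(0 - 2)) + H((2 + 2)/(-10 - 7), m))² = (105*(-4*(0 - 2)) + √((-15)² + ((2 + 2)/(-10 - 7))²))² = (105*(-4*(-2)) + √(225 + (4/(-17))²))² = (105*8 + √(225 + (4*(-1/17))²))² = (840 + √(225 + (-4/17)²))² = (840 + √(225 + 16/289))² = (840 + √(65041/289))² = (840 + √65041/17)²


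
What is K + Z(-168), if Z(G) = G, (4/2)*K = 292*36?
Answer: 5088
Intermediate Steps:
K = 5256 (K = (292*36)/2 = (½)*10512 = 5256)
K + Z(-168) = 5256 - 168 = 5088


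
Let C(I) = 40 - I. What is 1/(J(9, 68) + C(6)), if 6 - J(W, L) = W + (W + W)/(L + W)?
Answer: 77/2369 ≈ 0.032503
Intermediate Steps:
J(W, L) = 6 - W - 2*W/(L + W) (J(W, L) = 6 - (W + (W + W)/(L + W)) = 6 - (W + (2*W)/(L + W)) = 6 - (W + 2*W/(L + W)) = 6 + (-W - 2*W/(L + W)) = 6 - W - 2*W/(L + W))
1/(J(9, 68) + C(6)) = 1/((-1*9² + 4*9 + 6*68 - 1*68*9)/(68 + 9) + (40 - 1*6)) = 1/((-1*81 + 36 + 408 - 612)/77 + (40 - 6)) = 1/((-81 + 36 + 408 - 612)/77 + 34) = 1/((1/77)*(-249) + 34) = 1/(-249/77 + 34) = 1/(2369/77) = 77/2369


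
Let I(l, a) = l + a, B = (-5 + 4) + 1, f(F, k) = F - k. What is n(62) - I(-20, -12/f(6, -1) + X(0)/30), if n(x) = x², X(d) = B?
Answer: 27060/7 ≈ 3865.7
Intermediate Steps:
B = 0 (B = -1 + 1 = 0)
X(d) = 0
I(l, a) = a + l
n(62) - I(-20, -12/f(6, -1) + X(0)/30) = 62² - ((-12/(6 - 1*(-1)) + 0/30) - 20) = 3844 - ((-12/(6 + 1) + 0*(1/30)) - 20) = 3844 - ((-12/7 + 0) - 20) = 3844 - (-12/7 - 20) = 3844 - 1*(-152/7) = 3844 + 152/7 = 27060/7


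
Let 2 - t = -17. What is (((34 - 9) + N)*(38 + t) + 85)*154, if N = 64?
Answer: 794332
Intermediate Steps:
t = 19 (t = 2 - 1*(-17) = 2 + 17 = 19)
(((34 - 9) + N)*(38 + t) + 85)*154 = (((34 - 9) + 64)*(38 + 19) + 85)*154 = ((25 + 64)*57 + 85)*154 = (89*57 + 85)*154 = (5073 + 85)*154 = 5158*154 = 794332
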